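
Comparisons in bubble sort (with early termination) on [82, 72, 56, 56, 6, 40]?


Algorithm: bubble sort (with early termination)
Input: [82, 72, 56, 56, 6, 40]
Sorted: [6, 40, 56, 56, 72, 82]

15


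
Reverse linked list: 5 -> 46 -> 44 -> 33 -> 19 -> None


Step 1: curr=5, set curr.next=prev(None) | reversed so far: 5
Step 2: curr=46, set curr.next=prev(5) | reversed so far: 46 -> 5
Step 3: curr=44, set curr.next=prev(46) | reversed so far: 44 -> 46 -> 5
Step 4: curr=33, set curr.next=prev(44) | reversed so far: 33 -> 44 -> 46 -> 5
Step 5: curr=19, set curr.next=prev(33) | reversed so far: 19 -> 33 -> 44 -> 46 -> 5

19 -> 33 -> 44 -> 46 -> 5 -> None


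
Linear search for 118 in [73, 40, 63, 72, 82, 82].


i=0: 73!=118
i=1: 40!=118
i=2: 63!=118
i=3: 72!=118
i=4: 82!=118
i=5: 82!=118

Not found, 6 comps


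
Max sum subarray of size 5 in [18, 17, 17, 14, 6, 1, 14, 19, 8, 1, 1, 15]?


[0:5]: 72
[1:6]: 55
[2:7]: 52
[3:8]: 54
[4:9]: 48
[5:10]: 43
[6:11]: 43
[7:12]: 44

Max: 72 at [0:5]


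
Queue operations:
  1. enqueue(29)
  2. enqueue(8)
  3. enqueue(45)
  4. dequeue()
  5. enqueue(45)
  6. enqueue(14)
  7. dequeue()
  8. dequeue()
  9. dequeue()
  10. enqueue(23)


enqueue(29) -> [29]
enqueue(8) -> [29, 8]
enqueue(45) -> [29, 8, 45]
dequeue()->29, [8, 45]
enqueue(45) -> [8, 45, 45]
enqueue(14) -> [8, 45, 45, 14]
dequeue()->8, [45, 45, 14]
dequeue()->45, [45, 14]
dequeue()->45, [14]
enqueue(23) -> [14, 23]

Final queue: [14, 23]


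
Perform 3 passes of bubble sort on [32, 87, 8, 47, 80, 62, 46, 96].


Initial: [32, 87, 8, 47, 80, 62, 46, 96]
Pass 1: [32, 8, 47, 80, 62, 46, 87, 96] (5 swaps)
Pass 2: [8, 32, 47, 62, 46, 80, 87, 96] (3 swaps)
Pass 3: [8, 32, 47, 46, 62, 80, 87, 96] (1 swaps)

After 3 passes: [8, 32, 47, 46, 62, 80, 87, 96]


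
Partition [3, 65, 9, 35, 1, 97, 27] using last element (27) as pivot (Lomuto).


Pivot: 27
  3 <= 27: advance i (no swap)
  9 <= 27: swap -> [3, 9, 65, 35, 1, 97, 27]
  1 <= 27: swap -> [3, 9, 1, 35, 65, 97, 27]
Place pivot at 3: [3, 9, 1, 27, 65, 97, 35]

Partitioned: [3, 9, 1, 27, 65, 97, 35]


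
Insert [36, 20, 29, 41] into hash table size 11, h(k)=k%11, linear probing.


Insert 36: h=3 -> slot 3
Insert 20: h=9 -> slot 9
Insert 29: h=7 -> slot 7
Insert 41: h=8 -> slot 8

Table: [None, None, None, 36, None, None, None, 29, 41, 20, None]


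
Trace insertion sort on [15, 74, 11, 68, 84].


Initial: [15, 74, 11, 68, 84]
Insert 74: [15, 74, 11, 68, 84]
Insert 11: [11, 15, 74, 68, 84]
Insert 68: [11, 15, 68, 74, 84]
Insert 84: [11, 15, 68, 74, 84]

Sorted: [11, 15, 68, 74, 84]


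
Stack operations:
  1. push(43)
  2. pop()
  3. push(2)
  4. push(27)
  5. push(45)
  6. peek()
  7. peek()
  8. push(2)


push(43) -> [43]
pop()->43, []
push(2) -> [2]
push(27) -> [2, 27]
push(45) -> [2, 27, 45]
peek()->45
peek()->45
push(2) -> [2, 27, 45, 2]

Final stack: [2, 27, 45, 2]


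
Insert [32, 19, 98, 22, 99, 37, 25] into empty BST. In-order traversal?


Insert 32: root
Insert 19: L from 32
Insert 98: R from 32
Insert 22: L from 32 -> R from 19
Insert 99: R from 32 -> R from 98
Insert 37: R from 32 -> L from 98
Insert 25: L from 32 -> R from 19 -> R from 22

In-order: [19, 22, 25, 32, 37, 98, 99]


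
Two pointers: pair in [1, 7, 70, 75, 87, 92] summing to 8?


lo=0(1)+hi=5(92)=93
lo=0(1)+hi=4(87)=88
lo=0(1)+hi=3(75)=76
lo=0(1)+hi=2(70)=71
lo=0(1)+hi=1(7)=8

Yes: 1+7=8


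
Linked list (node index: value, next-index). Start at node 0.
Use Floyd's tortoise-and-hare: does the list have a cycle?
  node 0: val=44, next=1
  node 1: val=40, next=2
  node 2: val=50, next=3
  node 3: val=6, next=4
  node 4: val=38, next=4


Floyd's tortoise (slow, +1) and hare (fast, +2):
  init: slow=0, fast=0
  step 1: slow=1, fast=2
  step 2: slow=2, fast=4
  step 3: slow=3, fast=4
  step 4: slow=4, fast=4
  slow == fast at node 4: cycle detected

Cycle: yes


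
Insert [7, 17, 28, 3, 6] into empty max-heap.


Insert 7: [7]
Insert 17: [17, 7]
Insert 28: [28, 7, 17]
Insert 3: [28, 7, 17, 3]
Insert 6: [28, 7, 17, 3, 6]

Final heap: [28, 7, 17, 3, 6]


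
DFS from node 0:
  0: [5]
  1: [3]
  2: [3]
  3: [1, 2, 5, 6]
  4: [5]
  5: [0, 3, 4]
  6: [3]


Visit 0, push [5]
Visit 5, push [4, 3]
Visit 3, push [6, 2, 1]
Visit 1, push []
Visit 2, push []
Visit 6, push []
Visit 4, push []

DFS order: [0, 5, 3, 1, 2, 6, 4]


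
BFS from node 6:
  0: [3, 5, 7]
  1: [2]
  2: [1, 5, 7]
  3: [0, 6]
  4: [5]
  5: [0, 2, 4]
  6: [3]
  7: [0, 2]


Visit 6, enqueue [3]
Visit 3, enqueue [0]
Visit 0, enqueue [5, 7]
Visit 5, enqueue [2, 4]
Visit 7, enqueue []
Visit 2, enqueue [1]
Visit 4, enqueue []
Visit 1, enqueue []

BFS order: [6, 3, 0, 5, 7, 2, 4, 1]


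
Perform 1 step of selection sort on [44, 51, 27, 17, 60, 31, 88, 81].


Initial: [44, 51, 27, 17, 60, 31, 88, 81]
Step 1: min=17 at 3
  Swap: [17, 51, 27, 44, 60, 31, 88, 81]

After 1 step: [17, 51, 27, 44, 60, 31, 88, 81]


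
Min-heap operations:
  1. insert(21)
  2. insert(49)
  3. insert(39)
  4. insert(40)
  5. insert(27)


insert(21) -> [21]
insert(49) -> [21, 49]
insert(39) -> [21, 49, 39]
insert(40) -> [21, 40, 39, 49]
insert(27) -> [21, 27, 39, 49, 40]

Final heap: [21, 27, 39, 49, 40]


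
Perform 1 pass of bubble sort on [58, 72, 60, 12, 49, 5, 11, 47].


Initial: [58, 72, 60, 12, 49, 5, 11, 47]
Pass 1: [58, 60, 12, 49, 5, 11, 47, 72] (6 swaps)

After 1 pass: [58, 60, 12, 49, 5, 11, 47, 72]


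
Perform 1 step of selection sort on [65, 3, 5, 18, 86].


Initial: [65, 3, 5, 18, 86]
Step 1: min=3 at 1
  Swap: [3, 65, 5, 18, 86]

After 1 step: [3, 65, 5, 18, 86]


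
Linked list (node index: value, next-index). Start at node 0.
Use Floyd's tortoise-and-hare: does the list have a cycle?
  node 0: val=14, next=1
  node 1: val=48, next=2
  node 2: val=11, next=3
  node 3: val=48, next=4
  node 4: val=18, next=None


Floyd's tortoise (slow, +1) and hare (fast, +2):
  init: slow=0, fast=0
  step 1: slow=1, fast=2
  step 2: slow=2, fast=4
  step 3: fast -> None, no cycle

Cycle: no


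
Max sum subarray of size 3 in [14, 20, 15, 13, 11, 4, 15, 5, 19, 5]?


[0:3]: 49
[1:4]: 48
[2:5]: 39
[3:6]: 28
[4:7]: 30
[5:8]: 24
[6:9]: 39
[7:10]: 29

Max: 49 at [0:3]


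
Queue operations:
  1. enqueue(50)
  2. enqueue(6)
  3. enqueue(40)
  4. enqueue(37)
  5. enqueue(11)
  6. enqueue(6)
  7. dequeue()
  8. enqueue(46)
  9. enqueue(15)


enqueue(50) -> [50]
enqueue(6) -> [50, 6]
enqueue(40) -> [50, 6, 40]
enqueue(37) -> [50, 6, 40, 37]
enqueue(11) -> [50, 6, 40, 37, 11]
enqueue(6) -> [50, 6, 40, 37, 11, 6]
dequeue()->50, [6, 40, 37, 11, 6]
enqueue(46) -> [6, 40, 37, 11, 6, 46]
enqueue(15) -> [6, 40, 37, 11, 6, 46, 15]

Final queue: [6, 40, 37, 11, 6, 46, 15]


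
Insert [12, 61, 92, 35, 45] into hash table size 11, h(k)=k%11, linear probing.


Insert 12: h=1 -> slot 1
Insert 61: h=6 -> slot 6
Insert 92: h=4 -> slot 4
Insert 35: h=2 -> slot 2
Insert 45: h=1, 2 probes -> slot 3

Table: [None, 12, 35, 45, 92, None, 61, None, None, None, None]


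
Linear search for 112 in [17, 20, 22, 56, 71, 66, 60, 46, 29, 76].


i=0: 17!=112
i=1: 20!=112
i=2: 22!=112
i=3: 56!=112
i=4: 71!=112
i=5: 66!=112
i=6: 60!=112
i=7: 46!=112
i=8: 29!=112
i=9: 76!=112

Not found, 10 comps


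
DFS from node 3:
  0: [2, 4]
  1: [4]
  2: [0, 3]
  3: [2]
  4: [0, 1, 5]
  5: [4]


Visit 3, push [2]
Visit 2, push [0]
Visit 0, push [4]
Visit 4, push [5, 1]
Visit 1, push []
Visit 5, push []

DFS order: [3, 2, 0, 4, 1, 5]


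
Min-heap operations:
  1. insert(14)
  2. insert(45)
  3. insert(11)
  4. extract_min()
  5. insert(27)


insert(14) -> [14]
insert(45) -> [14, 45]
insert(11) -> [11, 45, 14]
extract_min()->11, [14, 45]
insert(27) -> [14, 45, 27]

Final heap: [14, 45, 27]


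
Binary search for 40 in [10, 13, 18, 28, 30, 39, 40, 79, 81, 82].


Step 1: lo=0, hi=9, mid=4, val=30
Step 2: lo=5, hi=9, mid=7, val=79
Step 3: lo=5, hi=6, mid=5, val=39
Step 4: lo=6, hi=6, mid=6, val=40

Found at index 6


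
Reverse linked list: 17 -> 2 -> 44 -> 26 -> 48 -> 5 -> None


Step 1: curr=17, set curr.next=prev(None) | reversed so far: 17
Step 2: curr=2, set curr.next=prev(17) | reversed so far: 2 -> 17
Step 3: curr=44, set curr.next=prev(2) | reversed so far: 44 -> 2 -> 17
Step 4: curr=26, set curr.next=prev(44) | reversed so far: 26 -> 44 -> 2 -> 17
Step 5: curr=48, set curr.next=prev(26) | reversed so far: 48 -> 26 -> 44 -> 2 -> 17
Step 6: curr=5, set curr.next=prev(48) | reversed so far: 5 -> 48 -> 26 -> 44 -> 2 -> 17

5 -> 48 -> 26 -> 44 -> 2 -> 17 -> None


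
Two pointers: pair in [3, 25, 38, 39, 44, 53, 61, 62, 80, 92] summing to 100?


lo=0(3)+hi=9(92)=95
lo=1(25)+hi=9(92)=117
lo=1(25)+hi=8(80)=105
lo=1(25)+hi=7(62)=87
lo=2(38)+hi=7(62)=100

Yes: 38+62=100


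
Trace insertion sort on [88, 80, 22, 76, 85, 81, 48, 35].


Initial: [88, 80, 22, 76, 85, 81, 48, 35]
Insert 80: [80, 88, 22, 76, 85, 81, 48, 35]
Insert 22: [22, 80, 88, 76, 85, 81, 48, 35]
Insert 76: [22, 76, 80, 88, 85, 81, 48, 35]
Insert 85: [22, 76, 80, 85, 88, 81, 48, 35]
Insert 81: [22, 76, 80, 81, 85, 88, 48, 35]
Insert 48: [22, 48, 76, 80, 81, 85, 88, 35]
Insert 35: [22, 35, 48, 76, 80, 81, 85, 88]

Sorted: [22, 35, 48, 76, 80, 81, 85, 88]


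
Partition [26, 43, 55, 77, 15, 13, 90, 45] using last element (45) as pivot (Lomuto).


Pivot: 45
  26 <= 45: advance i (no swap)
  43 <= 45: advance i (no swap)
  15 <= 45: swap -> [26, 43, 15, 77, 55, 13, 90, 45]
  13 <= 45: swap -> [26, 43, 15, 13, 55, 77, 90, 45]
Place pivot at 4: [26, 43, 15, 13, 45, 77, 90, 55]

Partitioned: [26, 43, 15, 13, 45, 77, 90, 55]


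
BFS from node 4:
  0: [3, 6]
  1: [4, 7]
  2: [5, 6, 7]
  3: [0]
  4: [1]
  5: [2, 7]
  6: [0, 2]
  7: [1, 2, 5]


Visit 4, enqueue [1]
Visit 1, enqueue [7]
Visit 7, enqueue [2, 5]
Visit 2, enqueue [6]
Visit 5, enqueue []
Visit 6, enqueue [0]
Visit 0, enqueue [3]
Visit 3, enqueue []

BFS order: [4, 1, 7, 2, 5, 6, 0, 3]


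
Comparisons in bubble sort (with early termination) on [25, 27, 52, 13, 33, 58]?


Algorithm: bubble sort (with early termination)
Input: [25, 27, 52, 13, 33, 58]
Sorted: [13, 25, 27, 33, 52, 58]

14


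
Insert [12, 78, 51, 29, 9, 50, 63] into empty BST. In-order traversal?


Insert 12: root
Insert 78: R from 12
Insert 51: R from 12 -> L from 78
Insert 29: R from 12 -> L from 78 -> L from 51
Insert 9: L from 12
Insert 50: R from 12 -> L from 78 -> L from 51 -> R from 29
Insert 63: R from 12 -> L from 78 -> R from 51

In-order: [9, 12, 29, 50, 51, 63, 78]


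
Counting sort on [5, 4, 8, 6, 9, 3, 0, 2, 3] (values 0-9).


Input: [5, 4, 8, 6, 9, 3, 0, 2, 3]
Counts: [1, 0, 1, 2, 1, 1, 1, 0, 1, 1]

Sorted: [0, 2, 3, 3, 4, 5, 6, 8, 9]


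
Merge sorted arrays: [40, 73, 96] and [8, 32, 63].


Take 8 from B
Take 32 from B
Take 40 from A
Take 63 from B

Merged: [8, 32, 40, 63, 73, 96]


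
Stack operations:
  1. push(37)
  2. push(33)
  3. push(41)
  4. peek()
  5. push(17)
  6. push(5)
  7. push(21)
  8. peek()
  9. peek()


push(37) -> [37]
push(33) -> [37, 33]
push(41) -> [37, 33, 41]
peek()->41
push(17) -> [37, 33, 41, 17]
push(5) -> [37, 33, 41, 17, 5]
push(21) -> [37, 33, 41, 17, 5, 21]
peek()->21
peek()->21

Final stack: [37, 33, 41, 17, 5, 21]


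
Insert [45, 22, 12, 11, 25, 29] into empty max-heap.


Insert 45: [45]
Insert 22: [45, 22]
Insert 12: [45, 22, 12]
Insert 11: [45, 22, 12, 11]
Insert 25: [45, 25, 12, 11, 22]
Insert 29: [45, 25, 29, 11, 22, 12]

Final heap: [45, 25, 29, 11, 22, 12]


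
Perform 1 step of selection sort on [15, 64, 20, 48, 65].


Initial: [15, 64, 20, 48, 65]
Step 1: min=15 at 0
  Swap: [15, 64, 20, 48, 65]

After 1 step: [15, 64, 20, 48, 65]


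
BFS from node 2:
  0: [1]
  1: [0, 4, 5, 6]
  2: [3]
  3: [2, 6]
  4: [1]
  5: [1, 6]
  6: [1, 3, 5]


Visit 2, enqueue [3]
Visit 3, enqueue [6]
Visit 6, enqueue [1, 5]
Visit 1, enqueue [0, 4]
Visit 5, enqueue []
Visit 0, enqueue []
Visit 4, enqueue []

BFS order: [2, 3, 6, 1, 5, 0, 4]


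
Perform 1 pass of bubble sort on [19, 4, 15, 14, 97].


Initial: [19, 4, 15, 14, 97]
Pass 1: [4, 15, 14, 19, 97] (3 swaps)

After 1 pass: [4, 15, 14, 19, 97]


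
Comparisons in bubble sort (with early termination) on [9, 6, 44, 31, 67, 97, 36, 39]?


Algorithm: bubble sort (with early termination)
Input: [9, 6, 44, 31, 67, 97, 36, 39]
Sorted: [6, 9, 31, 36, 39, 44, 67, 97]

22


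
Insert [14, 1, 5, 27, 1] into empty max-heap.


Insert 14: [14]
Insert 1: [14, 1]
Insert 5: [14, 1, 5]
Insert 27: [27, 14, 5, 1]
Insert 1: [27, 14, 5, 1, 1]

Final heap: [27, 14, 5, 1, 1]


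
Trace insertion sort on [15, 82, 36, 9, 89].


Initial: [15, 82, 36, 9, 89]
Insert 82: [15, 82, 36, 9, 89]
Insert 36: [15, 36, 82, 9, 89]
Insert 9: [9, 15, 36, 82, 89]
Insert 89: [9, 15, 36, 82, 89]

Sorted: [9, 15, 36, 82, 89]


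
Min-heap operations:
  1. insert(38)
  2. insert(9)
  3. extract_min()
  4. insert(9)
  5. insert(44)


insert(38) -> [38]
insert(9) -> [9, 38]
extract_min()->9, [38]
insert(9) -> [9, 38]
insert(44) -> [9, 38, 44]

Final heap: [9, 38, 44]


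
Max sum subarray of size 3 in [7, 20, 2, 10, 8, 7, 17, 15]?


[0:3]: 29
[1:4]: 32
[2:5]: 20
[3:6]: 25
[4:7]: 32
[5:8]: 39

Max: 39 at [5:8]


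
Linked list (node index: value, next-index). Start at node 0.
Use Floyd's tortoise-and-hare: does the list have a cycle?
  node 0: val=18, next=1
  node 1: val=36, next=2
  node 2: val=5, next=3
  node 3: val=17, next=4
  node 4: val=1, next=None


Floyd's tortoise (slow, +1) and hare (fast, +2):
  init: slow=0, fast=0
  step 1: slow=1, fast=2
  step 2: slow=2, fast=4
  step 3: fast -> None, no cycle

Cycle: no


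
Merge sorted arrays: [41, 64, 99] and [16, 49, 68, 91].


Take 16 from B
Take 41 from A
Take 49 from B
Take 64 from A
Take 68 from B
Take 91 from B

Merged: [16, 41, 49, 64, 68, 91, 99]


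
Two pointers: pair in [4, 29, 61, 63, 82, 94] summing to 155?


lo=0(4)+hi=5(94)=98
lo=1(29)+hi=5(94)=123
lo=2(61)+hi=5(94)=155

Yes: 61+94=155


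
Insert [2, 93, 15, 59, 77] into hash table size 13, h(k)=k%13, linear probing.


Insert 2: h=2 -> slot 2
Insert 93: h=2, 1 probes -> slot 3
Insert 15: h=2, 2 probes -> slot 4
Insert 59: h=7 -> slot 7
Insert 77: h=12 -> slot 12

Table: [None, None, 2, 93, 15, None, None, 59, None, None, None, None, 77]


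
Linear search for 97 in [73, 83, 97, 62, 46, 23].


i=0: 73!=97
i=1: 83!=97
i=2: 97==97 found!

Found at 2, 3 comps


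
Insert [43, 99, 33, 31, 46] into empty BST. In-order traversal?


Insert 43: root
Insert 99: R from 43
Insert 33: L from 43
Insert 31: L from 43 -> L from 33
Insert 46: R from 43 -> L from 99

In-order: [31, 33, 43, 46, 99]


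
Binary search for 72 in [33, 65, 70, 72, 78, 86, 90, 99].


Step 1: lo=0, hi=7, mid=3, val=72

Found at index 3


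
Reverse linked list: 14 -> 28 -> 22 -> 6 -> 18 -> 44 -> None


Step 1: curr=14, set curr.next=prev(None) | reversed so far: 14
Step 2: curr=28, set curr.next=prev(14) | reversed so far: 28 -> 14
Step 3: curr=22, set curr.next=prev(28) | reversed so far: 22 -> 28 -> 14
Step 4: curr=6, set curr.next=prev(22) | reversed so far: 6 -> 22 -> 28 -> 14
Step 5: curr=18, set curr.next=prev(6) | reversed so far: 18 -> 6 -> 22 -> 28 -> 14
Step 6: curr=44, set curr.next=prev(18) | reversed so far: 44 -> 18 -> 6 -> 22 -> 28 -> 14

44 -> 18 -> 6 -> 22 -> 28 -> 14 -> None


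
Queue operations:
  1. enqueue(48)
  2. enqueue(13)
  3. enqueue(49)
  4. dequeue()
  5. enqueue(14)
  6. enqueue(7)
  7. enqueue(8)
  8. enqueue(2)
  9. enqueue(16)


enqueue(48) -> [48]
enqueue(13) -> [48, 13]
enqueue(49) -> [48, 13, 49]
dequeue()->48, [13, 49]
enqueue(14) -> [13, 49, 14]
enqueue(7) -> [13, 49, 14, 7]
enqueue(8) -> [13, 49, 14, 7, 8]
enqueue(2) -> [13, 49, 14, 7, 8, 2]
enqueue(16) -> [13, 49, 14, 7, 8, 2, 16]

Final queue: [13, 49, 14, 7, 8, 2, 16]


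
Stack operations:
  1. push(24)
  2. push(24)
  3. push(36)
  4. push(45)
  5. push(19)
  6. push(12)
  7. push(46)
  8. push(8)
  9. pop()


push(24) -> [24]
push(24) -> [24, 24]
push(36) -> [24, 24, 36]
push(45) -> [24, 24, 36, 45]
push(19) -> [24, 24, 36, 45, 19]
push(12) -> [24, 24, 36, 45, 19, 12]
push(46) -> [24, 24, 36, 45, 19, 12, 46]
push(8) -> [24, 24, 36, 45, 19, 12, 46, 8]
pop()->8, [24, 24, 36, 45, 19, 12, 46]

Final stack: [24, 24, 36, 45, 19, 12, 46]


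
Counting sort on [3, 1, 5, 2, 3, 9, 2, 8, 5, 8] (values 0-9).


Input: [3, 1, 5, 2, 3, 9, 2, 8, 5, 8]
Counts: [0, 1, 2, 2, 0, 2, 0, 0, 2, 1]

Sorted: [1, 2, 2, 3, 3, 5, 5, 8, 8, 9]


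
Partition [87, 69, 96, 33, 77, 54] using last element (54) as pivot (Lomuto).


Pivot: 54
  33 <= 54: swap -> [33, 69, 96, 87, 77, 54]
Place pivot at 1: [33, 54, 96, 87, 77, 69]

Partitioned: [33, 54, 96, 87, 77, 69]


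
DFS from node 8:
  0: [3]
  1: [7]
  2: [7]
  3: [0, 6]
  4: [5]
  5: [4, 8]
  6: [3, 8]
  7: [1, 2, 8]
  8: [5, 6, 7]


Visit 8, push [7, 6, 5]
Visit 5, push [4]
Visit 4, push []
Visit 6, push [3]
Visit 3, push [0]
Visit 0, push []
Visit 7, push [2, 1]
Visit 1, push []
Visit 2, push []

DFS order: [8, 5, 4, 6, 3, 0, 7, 1, 2]


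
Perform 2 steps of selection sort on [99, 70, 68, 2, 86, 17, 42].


Initial: [99, 70, 68, 2, 86, 17, 42]
Step 1: min=2 at 3
  Swap: [2, 70, 68, 99, 86, 17, 42]
Step 2: min=17 at 5
  Swap: [2, 17, 68, 99, 86, 70, 42]

After 2 steps: [2, 17, 68, 99, 86, 70, 42]


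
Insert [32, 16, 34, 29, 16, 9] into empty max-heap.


Insert 32: [32]
Insert 16: [32, 16]
Insert 34: [34, 16, 32]
Insert 29: [34, 29, 32, 16]
Insert 16: [34, 29, 32, 16, 16]
Insert 9: [34, 29, 32, 16, 16, 9]

Final heap: [34, 29, 32, 16, 16, 9]


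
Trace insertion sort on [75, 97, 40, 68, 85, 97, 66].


Initial: [75, 97, 40, 68, 85, 97, 66]
Insert 97: [75, 97, 40, 68, 85, 97, 66]
Insert 40: [40, 75, 97, 68, 85, 97, 66]
Insert 68: [40, 68, 75, 97, 85, 97, 66]
Insert 85: [40, 68, 75, 85, 97, 97, 66]
Insert 97: [40, 68, 75, 85, 97, 97, 66]
Insert 66: [40, 66, 68, 75, 85, 97, 97]

Sorted: [40, 66, 68, 75, 85, 97, 97]


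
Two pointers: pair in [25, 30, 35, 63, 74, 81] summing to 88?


lo=0(25)+hi=5(81)=106
lo=0(25)+hi=4(74)=99
lo=0(25)+hi=3(63)=88

Yes: 25+63=88


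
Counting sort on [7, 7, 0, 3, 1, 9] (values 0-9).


Input: [7, 7, 0, 3, 1, 9]
Counts: [1, 1, 0, 1, 0, 0, 0, 2, 0, 1]

Sorted: [0, 1, 3, 7, 7, 9]


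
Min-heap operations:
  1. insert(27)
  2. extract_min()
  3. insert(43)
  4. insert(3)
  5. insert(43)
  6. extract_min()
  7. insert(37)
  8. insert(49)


insert(27) -> [27]
extract_min()->27, []
insert(43) -> [43]
insert(3) -> [3, 43]
insert(43) -> [3, 43, 43]
extract_min()->3, [43, 43]
insert(37) -> [37, 43, 43]
insert(49) -> [37, 43, 43, 49]

Final heap: [37, 43, 43, 49]


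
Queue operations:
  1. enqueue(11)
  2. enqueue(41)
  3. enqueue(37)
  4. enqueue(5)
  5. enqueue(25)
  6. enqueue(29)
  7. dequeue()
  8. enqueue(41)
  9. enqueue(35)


enqueue(11) -> [11]
enqueue(41) -> [11, 41]
enqueue(37) -> [11, 41, 37]
enqueue(5) -> [11, 41, 37, 5]
enqueue(25) -> [11, 41, 37, 5, 25]
enqueue(29) -> [11, 41, 37, 5, 25, 29]
dequeue()->11, [41, 37, 5, 25, 29]
enqueue(41) -> [41, 37, 5, 25, 29, 41]
enqueue(35) -> [41, 37, 5, 25, 29, 41, 35]

Final queue: [41, 37, 5, 25, 29, 41, 35]


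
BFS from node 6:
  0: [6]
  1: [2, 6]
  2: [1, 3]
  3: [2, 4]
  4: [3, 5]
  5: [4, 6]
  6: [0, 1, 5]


Visit 6, enqueue [0, 1, 5]
Visit 0, enqueue []
Visit 1, enqueue [2]
Visit 5, enqueue [4]
Visit 2, enqueue [3]
Visit 4, enqueue []
Visit 3, enqueue []

BFS order: [6, 0, 1, 5, 2, 4, 3]


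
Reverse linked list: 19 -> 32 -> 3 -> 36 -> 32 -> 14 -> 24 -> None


Step 1: curr=19, set curr.next=prev(None) | reversed so far: 19
Step 2: curr=32, set curr.next=prev(19) | reversed so far: 32 -> 19
Step 3: curr=3, set curr.next=prev(32) | reversed so far: 3 -> 32 -> 19
Step 4: curr=36, set curr.next=prev(3) | reversed so far: 36 -> 3 -> 32 -> 19
Step 5: curr=32, set curr.next=prev(36) | reversed so far: 32 -> 36 -> 3 -> 32 -> 19
Step 6: curr=14, set curr.next=prev(32) | reversed so far: 14 -> 32 -> 36 -> 3 -> 32 -> 19
Step 7: curr=24, set curr.next=prev(14) | reversed so far: 24 -> 14 -> 32 -> 36 -> 3 -> 32 -> 19

24 -> 14 -> 32 -> 36 -> 3 -> 32 -> 19 -> None


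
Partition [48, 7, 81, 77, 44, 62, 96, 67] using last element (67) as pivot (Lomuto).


Pivot: 67
  48 <= 67: advance i (no swap)
  7 <= 67: advance i (no swap)
  44 <= 67: swap -> [48, 7, 44, 77, 81, 62, 96, 67]
  62 <= 67: swap -> [48, 7, 44, 62, 81, 77, 96, 67]
Place pivot at 4: [48, 7, 44, 62, 67, 77, 96, 81]

Partitioned: [48, 7, 44, 62, 67, 77, 96, 81]


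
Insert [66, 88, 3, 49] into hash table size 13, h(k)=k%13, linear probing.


Insert 66: h=1 -> slot 1
Insert 88: h=10 -> slot 10
Insert 3: h=3 -> slot 3
Insert 49: h=10, 1 probes -> slot 11

Table: [None, 66, None, 3, None, None, None, None, None, None, 88, 49, None]


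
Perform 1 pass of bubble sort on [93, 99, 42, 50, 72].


Initial: [93, 99, 42, 50, 72]
Pass 1: [93, 42, 50, 72, 99] (3 swaps)

After 1 pass: [93, 42, 50, 72, 99]


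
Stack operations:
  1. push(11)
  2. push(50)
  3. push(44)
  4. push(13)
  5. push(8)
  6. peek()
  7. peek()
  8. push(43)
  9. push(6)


push(11) -> [11]
push(50) -> [11, 50]
push(44) -> [11, 50, 44]
push(13) -> [11, 50, 44, 13]
push(8) -> [11, 50, 44, 13, 8]
peek()->8
peek()->8
push(43) -> [11, 50, 44, 13, 8, 43]
push(6) -> [11, 50, 44, 13, 8, 43, 6]

Final stack: [11, 50, 44, 13, 8, 43, 6]


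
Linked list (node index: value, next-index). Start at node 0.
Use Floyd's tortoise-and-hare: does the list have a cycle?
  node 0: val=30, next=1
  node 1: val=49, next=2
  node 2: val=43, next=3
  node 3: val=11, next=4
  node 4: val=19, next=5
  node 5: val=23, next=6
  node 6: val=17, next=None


Floyd's tortoise (slow, +1) and hare (fast, +2):
  init: slow=0, fast=0
  step 1: slow=1, fast=2
  step 2: slow=2, fast=4
  step 3: slow=3, fast=6
  step 4: fast -> None, no cycle

Cycle: no


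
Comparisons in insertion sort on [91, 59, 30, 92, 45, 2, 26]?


Algorithm: insertion sort
Input: [91, 59, 30, 92, 45, 2, 26]
Sorted: [2, 26, 30, 45, 59, 91, 92]

19


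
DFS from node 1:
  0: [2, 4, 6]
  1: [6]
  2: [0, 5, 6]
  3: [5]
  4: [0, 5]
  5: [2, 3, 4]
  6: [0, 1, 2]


Visit 1, push [6]
Visit 6, push [2, 0]
Visit 0, push [4, 2]
Visit 2, push [5]
Visit 5, push [4, 3]
Visit 3, push []
Visit 4, push []

DFS order: [1, 6, 0, 2, 5, 3, 4]


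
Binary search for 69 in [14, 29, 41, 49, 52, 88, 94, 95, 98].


Step 1: lo=0, hi=8, mid=4, val=52
Step 2: lo=5, hi=8, mid=6, val=94
Step 3: lo=5, hi=5, mid=5, val=88

Not found


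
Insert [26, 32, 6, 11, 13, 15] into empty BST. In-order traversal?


Insert 26: root
Insert 32: R from 26
Insert 6: L from 26
Insert 11: L from 26 -> R from 6
Insert 13: L from 26 -> R from 6 -> R from 11
Insert 15: L from 26 -> R from 6 -> R from 11 -> R from 13

In-order: [6, 11, 13, 15, 26, 32]


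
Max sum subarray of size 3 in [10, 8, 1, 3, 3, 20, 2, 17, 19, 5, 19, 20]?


[0:3]: 19
[1:4]: 12
[2:5]: 7
[3:6]: 26
[4:7]: 25
[5:8]: 39
[6:9]: 38
[7:10]: 41
[8:11]: 43
[9:12]: 44

Max: 44 at [9:12]


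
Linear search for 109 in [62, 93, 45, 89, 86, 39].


i=0: 62!=109
i=1: 93!=109
i=2: 45!=109
i=3: 89!=109
i=4: 86!=109
i=5: 39!=109

Not found, 6 comps


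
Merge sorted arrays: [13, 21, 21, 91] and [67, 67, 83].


Take 13 from A
Take 21 from A
Take 21 from A
Take 67 from B
Take 67 from B
Take 83 from B

Merged: [13, 21, 21, 67, 67, 83, 91]


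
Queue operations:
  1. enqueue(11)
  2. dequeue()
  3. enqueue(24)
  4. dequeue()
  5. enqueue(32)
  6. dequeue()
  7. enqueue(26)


enqueue(11) -> [11]
dequeue()->11, []
enqueue(24) -> [24]
dequeue()->24, []
enqueue(32) -> [32]
dequeue()->32, []
enqueue(26) -> [26]

Final queue: [26]


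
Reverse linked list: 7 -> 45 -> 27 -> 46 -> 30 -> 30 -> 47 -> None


Step 1: curr=7, set curr.next=prev(None) | reversed so far: 7
Step 2: curr=45, set curr.next=prev(7) | reversed so far: 45 -> 7
Step 3: curr=27, set curr.next=prev(45) | reversed so far: 27 -> 45 -> 7
Step 4: curr=46, set curr.next=prev(27) | reversed so far: 46 -> 27 -> 45 -> 7
Step 5: curr=30, set curr.next=prev(46) | reversed so far: 30 -> 46 -> 27 -> 45 -> 7
Step 6: curr=30, set curr.next=prev(30) | reversed so far: 30 -> 30 -> 46 -> 27 -> 45 -> 7
Step 7: curr=47, set curr.next=prev(30) | reversed so far: 47 -> 30 -> 30 -> 46 -> 27 -> 45 -> 7

47 -> 30 -> 30 -> 46 -> 27 -> 45 -> 7 -> None


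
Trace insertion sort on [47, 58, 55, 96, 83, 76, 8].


Initial: [47, 58, 55, 96, 83, 76, 8]
Insert 58: [47, 58, 55, 96, 83, 76, 8]
Insert 55: [47, 55, 58, 96, 83, 76, 8]
Insert 96: [47, 55, 58, 96, 83, 76, 8]
Insert 83: [47, 55, 58, 83, 96, 76, 8]
Insert 76: [47, 55, 58, 76, 83, 96, 8]
Insert 8: [8, 47, 55, 58, 76, 83, 96]

Sorted: [8, 47, 55, 58, 76, 83, 96]


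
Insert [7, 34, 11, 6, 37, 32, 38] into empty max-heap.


Insert 7: [7]
Insert 34: [34, 7]
Insert 11: [34, 7, 11]
Insert 6: [34, 7, 11, 6]
Insert 37: [37, 34, 11, 6, 7]
Insert 32: [37, 34, 32, 6, 7, 11]
Insert 38: [38, 34, 37, 6, 7, 11, 32]

Final heap: [38, 34, 37, 6, 7, 11, 32]


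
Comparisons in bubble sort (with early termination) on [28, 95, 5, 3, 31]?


Algorithm: bubble sort (with early termination)
Input: [28, 95, 5, 3, 31]
Sorted: [3, 5, 28, 31, 95]

10


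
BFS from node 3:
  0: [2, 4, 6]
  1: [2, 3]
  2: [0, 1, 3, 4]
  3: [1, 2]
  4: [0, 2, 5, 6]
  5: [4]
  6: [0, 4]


Visit 3, enqueue [1, 2]
Visit 1, enqueue []
Visit 2, enqueue [0, 4]
Visit 0, enqueue [6]
Visit 4, enqueue [5]
Visit 6, enqueue []
Visit 5, enqueue []

BFS order: [3, 1, 2, 0, 4, 6, 5]


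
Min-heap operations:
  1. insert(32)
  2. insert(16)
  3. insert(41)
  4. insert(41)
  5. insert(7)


insert(32) -> [32]
insert(16) -> [16, 32]
insert(41) -> [16, 32, 41]
insert(41) -> [16, 32, 41, 41]
insert(7) -> [7, 16, 41, 41, 32]

Final heap: [7, 16, 41, 41, 32]


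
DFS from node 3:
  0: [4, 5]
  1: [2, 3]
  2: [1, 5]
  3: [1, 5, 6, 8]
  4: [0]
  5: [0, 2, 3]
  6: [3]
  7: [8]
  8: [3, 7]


Visit 3, push [8, 6, 5, 1]
Visit 1, push [2]
Visit 2, push [5]
Visit 5, push [0]
Visit 0, push [4]
Visit 4, push []
Visit 6, push []
Visit 8, push [7]
Visit 7, push []

DFS order: [3, 1, 2, 5, 0, 4, 6, 8, 7]


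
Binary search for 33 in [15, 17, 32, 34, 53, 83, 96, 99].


Step 1: lo=0, hi=7, mid=3, val=34
Step 2: lo=0, hi=2, mid=1, val=17
Step 3: lo=2, hi=2, mid=2, val=32

Not found


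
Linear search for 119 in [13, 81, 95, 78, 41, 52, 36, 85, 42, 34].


i=0: 13!=119
i=1: 81!=119
i=2: 95!=119
i=3: 78!=119
i=4: 41!=119
i=5: 52!=119
i=6: 36!=119
i=7: 85!=119
i=8: 42!=119
i=9: 34!=119

Not found, 10 comps


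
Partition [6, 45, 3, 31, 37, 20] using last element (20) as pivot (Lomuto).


Pivot: 20
  6 <= 20: advance i (no swap)
  3 <= 20: swap -> [6, 3, 45, 31, 37, 20]
Place pivot at 2: [6, 3, 20, 31, 37, 45]

Partitioned: [6, 3, 20, 31, 37, 45]


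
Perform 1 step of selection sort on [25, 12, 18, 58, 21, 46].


Initial: [25, 12, 18, 58, 21, 46]
Step 1: min=12 at 1
  Swap: [12, 25, 18, 58, 21, 46]

After 1 step: [12, 25, 18, 58, 21, 46]


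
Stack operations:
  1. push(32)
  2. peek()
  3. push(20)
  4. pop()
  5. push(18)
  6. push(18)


push(32) -> [32]
peek()->32
push(20) -> [32, 20]
pop()->20, [32]
push(18) -> [32, 18]
push(18) -> [32, 18, 18]

Final stack: [32, 18, 18]


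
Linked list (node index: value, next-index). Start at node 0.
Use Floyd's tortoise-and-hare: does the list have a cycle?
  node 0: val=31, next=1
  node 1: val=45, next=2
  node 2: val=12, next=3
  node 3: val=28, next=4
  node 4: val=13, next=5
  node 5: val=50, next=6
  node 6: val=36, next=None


Floyd's tortoise (slow, +1) and hare (fast, +2):
  init: slow=0, fast=0
  step 1: slow=1, fast=2
  step 2: slow=2, fast=4
  step 3: slow=3, fast=6
  step 4: fast -> None, no cycle

Cycle: no


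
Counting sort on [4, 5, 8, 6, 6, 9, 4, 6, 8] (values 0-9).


Input: [4, 5, 8, 6, 6, 9, 4, 6, 8]
Counts: [0, 0, 0, 0, 2, 1, 3, 0, 2, 1]

Sorted: [4, 4, 5, 6, 6, 6, 8, 8, 9]


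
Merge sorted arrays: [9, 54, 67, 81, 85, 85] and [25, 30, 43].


Take 9 from A
Take 25 from B
Take 30 from B
Take 43 from B

Merged: [9, 25, 30, 43, 54, 67, 81, 85, 85]


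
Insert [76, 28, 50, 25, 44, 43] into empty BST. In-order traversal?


Insert 76: root
Insert 28: L from 76
Insert 50: L from 76 -> R from 28
Insert 25: L from 76 -> L from 28
Insert 44: L from 76 -> R from 28 -> L from 50
Insert 43: L from 76 -> R from 28 -> L from 50 -> L from 44

In-order: [25, 28, 43, 44, 50, 76]


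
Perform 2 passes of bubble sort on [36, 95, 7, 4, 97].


Initial: [36, 95, 7, 4, 97]
Pass 1: [36, 7, 4, 95, 97] (2 swaps)
Pass 2: [7, 4, 36, 95, 97] (2 swaps)

After 2 passes: [7, 4, 36, 95, 97]


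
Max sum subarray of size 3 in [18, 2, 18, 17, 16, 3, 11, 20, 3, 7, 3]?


[0:3]: 38
[1:4]: 37
[2:5]: 51
[3:6]: 36
[4:7]: 30
[5:8]: 34
[6:9]: 34
[7:10]: 30
[8:11]: 13

Max: 51 at [2:5]


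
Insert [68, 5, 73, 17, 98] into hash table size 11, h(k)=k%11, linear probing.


Insert 68: h=2 -> slot 2
Insert 5: h=5 -> slot 5
Insert 73: h=7 -> slot 7
Insert 17: h=6 -> slot 6
Insert 98: h=10 -> slot 10

Table: [None, None, 68, None, None, 5, 17, 73, None, None, 98]


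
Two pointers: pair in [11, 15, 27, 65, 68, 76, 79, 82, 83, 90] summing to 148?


lo=0(11)+hi=9(90)=101
lo=1(15)+hi=9(90)=105
lo=2(27)+hi=9(90)=117
lo=3(65)+hi=9(90)=155
lo=3(65)+hi=8(83)=148

Yes: 65+83=148


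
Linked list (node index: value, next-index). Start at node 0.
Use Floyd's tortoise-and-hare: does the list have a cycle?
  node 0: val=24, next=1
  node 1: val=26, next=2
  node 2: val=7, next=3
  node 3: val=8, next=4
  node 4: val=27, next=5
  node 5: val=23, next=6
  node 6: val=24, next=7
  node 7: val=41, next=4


Floyd's tortoise (slow, +1) and hare (fast, +2):
  init: slow=0, fast=0
  step 1: slow=1, fast=2
  step 2: slow=2, fast=4
  step 3: slow=3, fast=6
  step 4: slow=4, fast=4
  slow == fast at node 4: cycle detected

Cycle: yes


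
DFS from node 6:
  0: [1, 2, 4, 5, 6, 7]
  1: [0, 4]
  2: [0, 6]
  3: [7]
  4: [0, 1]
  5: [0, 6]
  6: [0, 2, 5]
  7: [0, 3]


Visit 6, push [5, 2, 0]
Visit 0, push [7, 5, 4, 2, 1]
Visit 1, push [4]
Visit 4, push []
Visit 2, push []
Visit 5, push []
Visit 7, push [3]
Visit 3, push []

DFS order: [6, 0, 1, 4, 2, 5, 7, 3]


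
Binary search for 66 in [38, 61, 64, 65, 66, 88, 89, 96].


Step 1: lo=0, hi=7, mid=3, val=65
Step 2: lo=4, hi=7, mid=5, val=88
Step 3: lo=4, hi=4, mid=4, val=66

Found at index 4


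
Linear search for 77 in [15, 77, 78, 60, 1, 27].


i=0: 15!=77
i=1: 77==77 found!

Found at 1, 2 comps


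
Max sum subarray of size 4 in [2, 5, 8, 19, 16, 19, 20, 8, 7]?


[0:4]: 34
[1:5]: 48
[2:6]: 62
[3:7]: 74
[4:8]: 63
[5:9]: 54

Max: 74 at [3:7]


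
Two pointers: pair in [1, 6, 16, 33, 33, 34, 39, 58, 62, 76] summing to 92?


lo=0(1)+hi=9(76)=77
lo=1(6)+hi=9(76)=82
lo=2(16)+hi=9(76)=92

Yes: 16+76=92


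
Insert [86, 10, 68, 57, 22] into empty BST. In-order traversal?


Insert 86: root
Insert 10: L from 86
Insert 68: L from 86 -> R from 10
Insert 57: L from 86 -> R from 10 -> L from 68
Insert 22: L from 86 -> R from 10 -> L from 68 -> L from 57

In-order: [10, 22, 57, 68, 86]


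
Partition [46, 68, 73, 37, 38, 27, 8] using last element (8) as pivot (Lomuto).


Pivot: 8
Place pivot at 0: [8, 68, 73, 37, 38, 27, 46]

Partitioned: [8, 68, 73, 37, 38, 27, 46]


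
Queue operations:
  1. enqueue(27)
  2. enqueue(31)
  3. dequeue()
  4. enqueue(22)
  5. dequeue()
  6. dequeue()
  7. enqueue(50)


enqueue(27) -> [27]
enqueue(31) -> [27, 31]
dequeue()->27, [31]
enqueue(22) -> [31, 22]
dequeue()->31, [22]
dequeue()->22, []
enqueue(50) -> [50]

Final queue: [50]


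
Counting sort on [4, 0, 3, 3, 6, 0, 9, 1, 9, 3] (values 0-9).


Input: [4, 0, 3, 3, 6, 0, 9, 1, 9, 3]
Counts: [2, 1, 0, 3, 1, 0, 1, 0, 0, 2]

Sorted: [0, 0, 1, 3, 3, 3, 4, 6, 9, 9]


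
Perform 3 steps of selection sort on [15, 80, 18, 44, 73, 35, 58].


Initial: [15, 80, 18, 44, 73, 35, 58]
Step 1: min=15 at 0
  Swap: [15, 80, 18, 44, 73, 35, 58]
Step 2: min=18 at 2
  Swap: [15, 18, 80, 44, 73, 35, 58]
Step 3: min=35 at 5
  Swap: [15, 18, 35, 44, 73, 80, 58]

After 3 steps: [15, 18, 35, 44, 73, 80, 58]


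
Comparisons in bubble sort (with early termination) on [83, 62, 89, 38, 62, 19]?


Algorithm: bubble sort (with early termination)
Input: [83, 62, 89, 38, 62, 19]
Sorted: [19, 38, 62, 62, 83, 89]

15


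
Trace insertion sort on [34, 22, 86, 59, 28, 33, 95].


Initial: [34, 22, 86, 59, 28, 33, 95]
Insert 22: [22, 34, 86, 59, 28, 33, 95]
Insert 86: [22, 34, 86, 59, 28, 33, 95]
Insert 59: [22, 34, 59, 86, 28, 33, 95]
Insert 28: [22, 28, 34, 59, 86, 33, 95]
Insert 33: [22, 28, 33, 34, 59, 86, 95]
Insert 95: [22, 28, 33, 34, 59, 86, 95]

Sorted: [22, 28, 33, 34, 59, 86, 95]


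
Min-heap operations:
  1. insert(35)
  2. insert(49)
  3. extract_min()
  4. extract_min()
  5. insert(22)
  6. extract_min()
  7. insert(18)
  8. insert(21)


insert(35) -> [35]
insert(49) -> [35, 49]
extract_min()->35, [49]
extract_min()->49, []
insert(22) -> [22]
extract_min()->22, []
insert(18) -> [18]
insert(21) -> [18, 21]

Final heap: [18, 21]


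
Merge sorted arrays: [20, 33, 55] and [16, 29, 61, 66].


Take 16 from B
Take 20 from A
Take 29 from B
Take 33 from A
Take 55 from A

Merged: [16, 20, 29, 33, 55, 61, 66]


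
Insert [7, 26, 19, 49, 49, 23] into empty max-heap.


Insert 7: [7]
Insert 26: [26, 7]
Insert 19: [26, 7, 19]
Insert 49: [49, 26, 19, 7]
Insert 49: [49, 49, 19, 7, 26]
Insert 23: [49, 49, 23, 7, 26, 19]

Final heap: [49, 49, 23, 7, 26, 19]


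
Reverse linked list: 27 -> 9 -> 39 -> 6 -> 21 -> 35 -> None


Step 1: curr=27, set curr.next=prev(None) | reversed so far: 27
Step 2: curr=9, set curr.next=prev(27) | reversed so far: 9 -> 27
Step 3: curr=39, set curr.next=prev(9) | reversed so far: 39 -> 9 -> 27
Step 4: curr=6, set curr.next=prev(39) | reversed so far: 6 -> 39 -> 9 -> 27
Step 5: curr=21, set curr.next=prev(6) | reversed so far: 21 -> 6 -> 39 -> 9 -> 27
Step 6: curr=35, set curr.next=prev(21) | reversed so far: 35 -> 21 -> 6 -> 39 -> 9 -> 27

35 -> 21 -> 6 -> 39 -> 9 -> 27 -> None


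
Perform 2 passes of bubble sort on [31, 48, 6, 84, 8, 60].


Initial: [31, 48, 6, 84, 8, 60]
Pass 1: [31, 6, 48, 8, 60, 84] (3 swaps)
Pass 2: [6, 31, 8, 48, 60, 84] (2 swaps)

After 2 passes: [6, 31, 8, 48, 60, 84]


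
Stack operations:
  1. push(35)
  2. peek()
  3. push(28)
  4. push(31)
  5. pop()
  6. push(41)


push(35) -> [35]
peek()->35
push(28) -> [35, 28]
push(31) -> [35, 28, 31]
pop()->31, [35, 28]
push(41) -> [35, 28, 41]

Final stack: [35, 28, 41]


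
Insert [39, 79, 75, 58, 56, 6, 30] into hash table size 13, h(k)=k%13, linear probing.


Insert 39: h=0 -> slot 0
Insert 79: h=1 -> slot 1
Insert 75: h=10 -> slot 10
Insert 58: h=6 -> slot 6
Insert 56: h=4 -> slot 4
Insert 6: h=6, 1 probes -> slot 7
Insert 30: h=4, 1 probes -> slot 5

Table: [39, 79, None, None, 56, 30, 58, 6, None, None, 75, None, None]


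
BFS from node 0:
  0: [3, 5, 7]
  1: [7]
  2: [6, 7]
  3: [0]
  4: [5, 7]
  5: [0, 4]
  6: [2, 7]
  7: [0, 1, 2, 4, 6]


Visit 0, enqueue [3, 5, 7]
Visit 3, enqueue []
Visit 5, enqueue [4]
Visit 7, enqueue [1, 2, 6]
Visit 4, enqueue []
Visit 1, enqueue []
Visit 2, enqueue []
Visit 6, enqueue []

BFS order: [0, 3, 5, 7, 4, 1, 2, 6]


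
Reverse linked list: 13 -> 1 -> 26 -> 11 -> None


Step 1: curr=13, set curr.next=prev(None) | reversed so far: 13
Step 2: curr=1, set curr.next=prev(13) | reversed so far: 1 -> 13
Step 3: curr=26, set curr.next=prev(1) | reversed so far: 26 -> 1 -> 13
Step 4: curr=11, set curr.next=prev(26) | reversed so far: 11 -> 26 -> 1 -> 13

11 -> 26 -> 1 -> 13 -> None


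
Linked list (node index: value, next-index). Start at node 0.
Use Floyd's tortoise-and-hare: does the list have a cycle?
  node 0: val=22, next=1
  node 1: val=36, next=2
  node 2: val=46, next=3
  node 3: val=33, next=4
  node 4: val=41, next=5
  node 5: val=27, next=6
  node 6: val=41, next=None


Floyd's tortoise (slow, +1) and hare (fast, +2):
  init: slow=0, fast=0
  step 1: slow=1, fast=2
  step 2: slow=2, fast=4
  step 3: slow=3, fast=6
  step 4: fast -> None, no cycle

Cycle: no


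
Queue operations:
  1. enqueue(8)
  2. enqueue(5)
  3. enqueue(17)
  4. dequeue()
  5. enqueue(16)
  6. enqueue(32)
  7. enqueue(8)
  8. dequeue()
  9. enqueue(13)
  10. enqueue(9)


enqueue(8) -> [8]
enqueue(5) -> [8, 5]
enqueue(17) -> [8, 5, 17]
dequeue()->8, [5, 17]
enqueue(16) -> [5, 17, 16]
enqueue(32) -> [5, 17, 16, 32]
enqueue(8) -> [5, 17, 16, 32, 8]
dequeue()->5, [17, 16, 32, 8]
enqueue(13) -> [17, 16, 32, 8, 13]
enqueue(9) -> [17, 16, 32, 8, 13, 9]

Final queue: [17, 16, 32, 8, 13, 9]


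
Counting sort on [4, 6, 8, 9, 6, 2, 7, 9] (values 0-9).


Input: [4, 6, 8, 9, 6, 2, 7, 9]
Counts: [0, 0, 1, 0, 1, 0, 2, 1, 1, 2]

Sorted: [2, 4, 6, 6, 7, 8, 9, 9]


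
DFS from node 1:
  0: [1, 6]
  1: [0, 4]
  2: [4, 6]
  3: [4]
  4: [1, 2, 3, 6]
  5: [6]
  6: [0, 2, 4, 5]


Visit 1, push [4, 0]
Visit 0, push [6]
Visit 6, push [5, 4, 2]
Visit 2, push [4]
Visit 4, push [3]
Visit 3, push []
Visit 5, push []

DFS order: [1, 0, 6, 2, 4, 3, 5]


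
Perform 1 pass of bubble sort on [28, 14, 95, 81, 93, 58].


Initial: [28, 14, 95, 81, 93, 58]
Pass 1: [14, 28, 81, 93, 58, 95] (4 swaps)

After 1 pass: [14, 28, 81, 93, 58, 95]


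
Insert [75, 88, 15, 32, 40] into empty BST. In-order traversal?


Insert 75: root
Insert 88: R from 75
Insert 15: L from 75
Insert 32: L from 75 -> R from 15
Insert 40: L from 75 -> R from 15 -> R from 32

In-order: [15, 32, 40, 75, 88]


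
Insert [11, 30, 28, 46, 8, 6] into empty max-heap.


Insert 11: [11]
Insert 30: [30, 11]
Insert 28: [30, 11, 28]
Insert 46: [46, 30, 28, 11]
Insert 8: [46, 30, 28, 11, 8]
Insert 6: [46, 30, 28, 11, 8, 6]

Final heap: [46, 30, 28, 11, 8, 6]


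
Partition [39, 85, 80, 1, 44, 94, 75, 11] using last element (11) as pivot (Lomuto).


Pivot: 11
  1 <= 11: swap -> [1, 85, 80, 39, 44, 94, 75, 11]
Place pivot at 1: [1, 11, 80, 39, 44, 94, 75, 85]

Partitioned: [1, 11, 80, 39, 44, 94, 75, 85]


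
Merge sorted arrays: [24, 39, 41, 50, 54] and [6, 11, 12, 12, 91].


Take 6 from B
Take 11 from B
Take 12 from B
Take 12 from B
Take 24 from A
Take 39 from A
Take 41 from A
Take 50 from A
Take 54 from A

Merged: [6, 11, 12, 12, 24, 39, 41, 50, 54, 91]


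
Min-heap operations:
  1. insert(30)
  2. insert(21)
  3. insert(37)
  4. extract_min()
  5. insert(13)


insert(30) -> [30]
insert(21) -> [21, 30]
insert(37) -> [21, 30, 37]
extract_min()->21, [30, 37]
insert(13) -> [13, 37, 30]

Final heap: [13, 37, 30]


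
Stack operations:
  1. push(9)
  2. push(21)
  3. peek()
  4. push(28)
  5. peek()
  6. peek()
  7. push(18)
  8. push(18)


push(9) -> [9]
push(21) -> [9, 21]
peek()->21
push(28) -> [9, 21, 28]
peek()->28
peek()->28
push(18) -> [9, 21, 28, 18]
push(18) -> [9, 21, 28, 18, 18]

Final stack: [9, 21, 28, 18, 18]


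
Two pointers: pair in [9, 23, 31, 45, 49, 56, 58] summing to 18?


lo=0(9)+hi=6(58)=67
lo=0(9)+hi=5(56)=65
lo=0(9)+hi=4(49)=58
lo=0(9)+hi=3(45)=54
lo=0(9)+hi=2(31)=40
lo=0(9)+hi=1(23)=32

No pair found


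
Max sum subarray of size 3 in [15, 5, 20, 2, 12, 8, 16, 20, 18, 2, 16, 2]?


[0:3]: 40
[1:4]: 27
[2:5]: 34
[3:6]: 22
[4:7]: 36
[5:8]: 44
[6:9]: 54
[7:10]: 40
[8:11]: 36
[9:12]: 20

Max: 54 at [6:9]


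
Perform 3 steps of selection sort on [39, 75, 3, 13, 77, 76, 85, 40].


Initial: [39, 75, 3, 13, 77, 76, 85, 40]
Step 1: min=3 at 2
  Swap: [3, 75, 39, 13, 77, 76, 85, 40]
Step 2: min=13 at 3
  Swap: [3, 13, 39, 75, 77, 76, 85, 40]
Step 3: min=39 at 2
  Swap: [3, 13, 39, 75, 77, 76, 85, 40]

After 3 steps: [3, 13, 39, 75, 77, 76, 85, 40]


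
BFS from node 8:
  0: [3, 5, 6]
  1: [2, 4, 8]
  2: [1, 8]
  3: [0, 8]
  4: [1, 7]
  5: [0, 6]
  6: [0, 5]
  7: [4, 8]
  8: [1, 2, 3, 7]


Visit 8, enqueue [1, 2, 3, 7]
Visit 1, enqueue [4]
Visit 2, enqueue []
Visit 3, enqueue [0]
Visit 7, enqueue []
Visit 4, enqueue []
Visit 0, enqueue [5, 6]
Visit 5, enqueue []
Visit 6, enqueue []

BFS order: [8, 1, 2, 3, 7, 4, 0, 5, 6]
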